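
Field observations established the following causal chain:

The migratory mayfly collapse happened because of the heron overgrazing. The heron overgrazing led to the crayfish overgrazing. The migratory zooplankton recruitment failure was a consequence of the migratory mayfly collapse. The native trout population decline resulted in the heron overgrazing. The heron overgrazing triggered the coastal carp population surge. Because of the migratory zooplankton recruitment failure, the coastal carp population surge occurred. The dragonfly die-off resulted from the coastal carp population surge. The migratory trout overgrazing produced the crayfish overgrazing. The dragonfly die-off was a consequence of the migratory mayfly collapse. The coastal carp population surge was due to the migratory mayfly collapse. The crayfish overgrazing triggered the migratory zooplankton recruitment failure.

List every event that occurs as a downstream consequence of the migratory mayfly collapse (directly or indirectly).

Direct effects: the migratory zooplankton recruitment failure, the coastal carp population surge, the dragonfly die-off.
Not reachable from it: the native trout population decline, the heron overgrazing, the crayfish overgrazing, the migratory trout overgrazing.

the coastal carp population surge, the dragonfly die-off, the migratory zooplankton recruitment failure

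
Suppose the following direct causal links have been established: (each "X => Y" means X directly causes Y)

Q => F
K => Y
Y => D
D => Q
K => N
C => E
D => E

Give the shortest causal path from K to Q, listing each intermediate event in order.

K → Y → D → Q

K → Y
Y → D
D → Q
Length: 3 steps.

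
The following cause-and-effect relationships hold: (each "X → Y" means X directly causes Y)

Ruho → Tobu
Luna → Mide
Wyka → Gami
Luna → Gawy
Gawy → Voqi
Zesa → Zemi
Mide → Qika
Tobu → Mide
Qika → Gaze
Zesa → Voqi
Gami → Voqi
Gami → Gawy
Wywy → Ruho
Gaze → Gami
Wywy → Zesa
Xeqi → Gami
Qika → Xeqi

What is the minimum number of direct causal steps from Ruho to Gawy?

6

Shortest chain: Ruho → Tobu → Mide → Qika → Gaze → Gami → Gawy.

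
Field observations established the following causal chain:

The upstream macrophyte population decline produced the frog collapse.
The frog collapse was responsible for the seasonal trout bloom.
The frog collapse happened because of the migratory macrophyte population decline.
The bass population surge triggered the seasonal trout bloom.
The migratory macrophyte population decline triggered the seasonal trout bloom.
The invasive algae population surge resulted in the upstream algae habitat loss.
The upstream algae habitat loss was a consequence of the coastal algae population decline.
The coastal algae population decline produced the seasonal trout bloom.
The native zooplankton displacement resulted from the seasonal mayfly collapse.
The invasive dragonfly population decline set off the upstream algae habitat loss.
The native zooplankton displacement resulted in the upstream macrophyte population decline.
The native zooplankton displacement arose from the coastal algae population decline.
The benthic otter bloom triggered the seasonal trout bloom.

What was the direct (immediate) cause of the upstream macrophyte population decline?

the native zooplankton displacement

Upstream contributors include the seasonal mayfly collapse, the coastal algae population decline, but only the native zooplankton displacement feeds directly into the upstream macrophyte population decline.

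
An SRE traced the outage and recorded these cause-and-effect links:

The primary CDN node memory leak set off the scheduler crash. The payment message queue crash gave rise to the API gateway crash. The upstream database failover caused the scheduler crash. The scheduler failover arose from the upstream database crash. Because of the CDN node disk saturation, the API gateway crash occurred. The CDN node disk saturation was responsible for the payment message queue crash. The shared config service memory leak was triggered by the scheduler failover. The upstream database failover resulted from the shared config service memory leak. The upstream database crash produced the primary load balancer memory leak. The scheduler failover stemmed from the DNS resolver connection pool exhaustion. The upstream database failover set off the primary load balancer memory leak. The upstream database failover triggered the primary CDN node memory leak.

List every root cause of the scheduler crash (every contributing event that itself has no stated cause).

the DNS resolver connection pool exhaustion, the upstream database crash

Tracing upstream from the scheduler crash: the scheduler crash ← the upstream database failover ← the shared config service memory leak ← the scheduler failover ← the upstream database crash.
A separate upstream branch: the scheduler crash ← the upstream database failover ← the shared config service memory leak ← the scheduler failover ← the DNS resolver connection pool exhaustion.
Each of those chain origins has no stated cause.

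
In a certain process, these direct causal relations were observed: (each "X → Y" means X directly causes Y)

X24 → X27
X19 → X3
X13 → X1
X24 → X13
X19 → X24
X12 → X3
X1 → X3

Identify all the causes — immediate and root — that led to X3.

X1, X12, X13, X19, X24

Immediate causes of X3: X19, X1, X12.
Further upstream: X24, X13.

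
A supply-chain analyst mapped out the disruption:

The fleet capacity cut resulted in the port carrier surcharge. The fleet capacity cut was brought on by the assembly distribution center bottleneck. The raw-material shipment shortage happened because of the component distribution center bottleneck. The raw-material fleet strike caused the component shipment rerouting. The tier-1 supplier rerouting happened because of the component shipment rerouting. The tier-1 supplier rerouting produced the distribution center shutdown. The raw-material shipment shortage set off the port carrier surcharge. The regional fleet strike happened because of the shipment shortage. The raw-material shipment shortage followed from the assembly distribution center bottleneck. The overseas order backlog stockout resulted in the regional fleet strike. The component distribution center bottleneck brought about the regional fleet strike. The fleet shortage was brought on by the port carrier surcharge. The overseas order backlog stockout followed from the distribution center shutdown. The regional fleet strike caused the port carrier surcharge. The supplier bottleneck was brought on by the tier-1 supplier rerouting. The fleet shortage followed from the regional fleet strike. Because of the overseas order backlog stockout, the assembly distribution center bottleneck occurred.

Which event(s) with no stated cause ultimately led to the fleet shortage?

the component distribution center bottleneck, the raw-material fleet strike, the shipment shortage

Tracing upstream from the fleet shortage: the fleet shortage ← the regional fleet strike ← the shipment shortage.
A separate upstream branch: the fleet shortage ← the regional fleet strike ← the overseas order backlog stockout ← the distribution center shutdown ← the tier-1 supplier rerouting ← the component shipment rerouting ← the raw-material fleet strike.
A separate upstream branch: the fleet shortage ← the regional fleet strike ← the component distribution center bottleneck.
Each of those chain origins has no stated cause.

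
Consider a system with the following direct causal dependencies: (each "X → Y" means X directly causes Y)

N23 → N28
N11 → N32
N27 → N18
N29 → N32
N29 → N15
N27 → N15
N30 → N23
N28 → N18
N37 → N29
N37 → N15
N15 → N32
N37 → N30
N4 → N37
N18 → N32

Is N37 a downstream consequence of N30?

No

N30 leads to N23, N28, N18, N32; N37 is not among them.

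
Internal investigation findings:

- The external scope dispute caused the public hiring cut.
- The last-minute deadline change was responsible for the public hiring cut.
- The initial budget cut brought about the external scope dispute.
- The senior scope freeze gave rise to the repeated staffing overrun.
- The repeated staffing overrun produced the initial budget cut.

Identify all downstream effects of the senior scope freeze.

the external scope dispute, the initial budget cut, the public hiring cut, the repeated staffing overrun

Direct effects: the repeated staffing overrun.
2 steps out: the initial budget cut.
3 steps out: the external scope dispute.
4 steps out: the public hiring cut.
Not reachable from it: the last-minute deadline change.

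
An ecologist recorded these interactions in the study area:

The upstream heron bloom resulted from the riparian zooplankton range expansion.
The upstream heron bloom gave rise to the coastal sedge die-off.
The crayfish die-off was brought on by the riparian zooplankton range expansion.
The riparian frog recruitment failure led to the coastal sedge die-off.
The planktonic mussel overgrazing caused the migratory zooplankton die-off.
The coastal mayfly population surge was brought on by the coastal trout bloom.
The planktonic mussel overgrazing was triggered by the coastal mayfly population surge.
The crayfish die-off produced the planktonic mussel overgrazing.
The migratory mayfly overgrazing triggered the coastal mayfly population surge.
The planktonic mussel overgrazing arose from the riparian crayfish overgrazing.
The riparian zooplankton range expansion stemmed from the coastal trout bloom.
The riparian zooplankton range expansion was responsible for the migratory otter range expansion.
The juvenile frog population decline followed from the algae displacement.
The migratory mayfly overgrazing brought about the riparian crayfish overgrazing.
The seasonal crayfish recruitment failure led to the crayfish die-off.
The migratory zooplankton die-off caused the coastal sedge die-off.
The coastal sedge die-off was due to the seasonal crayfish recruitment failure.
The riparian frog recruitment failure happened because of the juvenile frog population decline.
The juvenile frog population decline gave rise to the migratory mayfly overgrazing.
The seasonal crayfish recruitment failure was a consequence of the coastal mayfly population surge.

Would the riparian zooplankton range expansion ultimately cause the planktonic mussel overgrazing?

There is a causal chain: the riparian zooplankton range expansion → the crayfish die-off → the planktonic mussel overgrazing.

Yes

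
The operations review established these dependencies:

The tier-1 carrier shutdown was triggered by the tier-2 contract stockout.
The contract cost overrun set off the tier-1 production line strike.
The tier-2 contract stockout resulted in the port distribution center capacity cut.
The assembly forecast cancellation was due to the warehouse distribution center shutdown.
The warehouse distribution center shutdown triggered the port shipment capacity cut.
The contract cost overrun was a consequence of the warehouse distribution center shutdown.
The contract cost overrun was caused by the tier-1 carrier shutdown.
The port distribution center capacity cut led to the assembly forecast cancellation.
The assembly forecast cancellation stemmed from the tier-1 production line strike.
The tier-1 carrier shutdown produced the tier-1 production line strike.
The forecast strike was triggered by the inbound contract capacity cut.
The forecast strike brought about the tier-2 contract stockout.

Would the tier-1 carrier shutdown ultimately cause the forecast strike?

The tier-1 carrier shutdown leads to the contract cost overrun, the tier-1 production line strike, the assembly forecast cancellation; the forecast strike is not among them.

No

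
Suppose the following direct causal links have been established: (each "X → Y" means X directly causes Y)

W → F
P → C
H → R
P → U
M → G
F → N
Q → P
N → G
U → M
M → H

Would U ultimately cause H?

Yes

There is a causal chain: U → M → H.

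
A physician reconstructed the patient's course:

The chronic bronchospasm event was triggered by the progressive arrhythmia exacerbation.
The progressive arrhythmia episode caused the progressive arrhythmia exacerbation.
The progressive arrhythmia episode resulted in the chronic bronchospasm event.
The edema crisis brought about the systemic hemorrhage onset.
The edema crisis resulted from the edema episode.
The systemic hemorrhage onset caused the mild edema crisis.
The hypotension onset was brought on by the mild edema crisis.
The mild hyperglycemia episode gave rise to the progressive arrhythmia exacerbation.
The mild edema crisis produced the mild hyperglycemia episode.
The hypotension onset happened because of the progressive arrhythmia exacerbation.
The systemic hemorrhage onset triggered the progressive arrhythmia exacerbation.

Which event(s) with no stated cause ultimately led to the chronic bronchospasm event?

the edema episode, the progressive arrhythmia episode

Tracing upstream from the chronic bronchospasm event: the chronic bronchospasm event ← the progressive arrhythmia episode.
A separate upstream branch: the chronic bronchospasm event ← the progressive arrhythmia exacerbation ← the systemic hemorrhage onset ← the edema crisis ← the edema episode.
Each of those chain origins has no stated cause.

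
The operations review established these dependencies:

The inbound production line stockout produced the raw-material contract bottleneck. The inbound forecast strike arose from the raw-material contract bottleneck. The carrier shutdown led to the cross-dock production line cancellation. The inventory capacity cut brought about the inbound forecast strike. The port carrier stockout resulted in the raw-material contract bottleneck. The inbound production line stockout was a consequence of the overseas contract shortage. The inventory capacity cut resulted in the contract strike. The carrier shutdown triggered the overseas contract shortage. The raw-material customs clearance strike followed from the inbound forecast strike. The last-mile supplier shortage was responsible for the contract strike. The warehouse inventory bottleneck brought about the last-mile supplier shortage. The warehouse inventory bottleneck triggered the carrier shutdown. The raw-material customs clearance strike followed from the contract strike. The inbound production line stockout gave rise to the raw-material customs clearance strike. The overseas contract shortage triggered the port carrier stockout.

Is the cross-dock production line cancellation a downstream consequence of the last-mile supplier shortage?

The last-mile supplier shortage leads to the contract strike, the raw-material customs clearance strike; the cross-dock production line cancellation is not among them.

No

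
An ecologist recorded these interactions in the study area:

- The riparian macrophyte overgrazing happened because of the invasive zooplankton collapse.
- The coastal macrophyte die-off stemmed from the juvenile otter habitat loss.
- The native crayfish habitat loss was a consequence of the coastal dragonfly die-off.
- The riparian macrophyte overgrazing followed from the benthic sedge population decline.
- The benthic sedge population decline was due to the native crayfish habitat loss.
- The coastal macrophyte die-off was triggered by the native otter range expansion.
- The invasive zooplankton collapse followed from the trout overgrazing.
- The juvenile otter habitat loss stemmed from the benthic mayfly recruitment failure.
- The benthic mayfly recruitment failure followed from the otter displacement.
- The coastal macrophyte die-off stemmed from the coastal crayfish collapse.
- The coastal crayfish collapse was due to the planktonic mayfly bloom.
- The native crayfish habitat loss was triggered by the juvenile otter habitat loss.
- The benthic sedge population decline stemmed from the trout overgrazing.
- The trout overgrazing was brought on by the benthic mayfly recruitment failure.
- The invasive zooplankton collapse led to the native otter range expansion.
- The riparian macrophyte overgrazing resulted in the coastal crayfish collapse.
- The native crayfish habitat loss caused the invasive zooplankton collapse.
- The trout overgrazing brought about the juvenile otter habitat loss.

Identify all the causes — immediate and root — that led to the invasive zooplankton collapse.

the benthic mayfly recruitment failure, the coastal dragonfly die-off, the juvenile otter habitat loss, the native crayfish habitat loss, the otter displacement, the trout overgrazing

Immediate causes of the invasive zooplankton collapse: the trout overgrazing, the native crayfish habitat loss.
Further upstream: the otter displacement, the benthic mayfly recruitment failure, the coastal dragonfly die-off, the juvenile otter habitat loss.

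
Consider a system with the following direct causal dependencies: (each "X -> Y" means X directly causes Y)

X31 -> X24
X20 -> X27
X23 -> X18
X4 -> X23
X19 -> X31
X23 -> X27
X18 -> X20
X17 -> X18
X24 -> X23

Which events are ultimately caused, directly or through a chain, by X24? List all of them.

Direct effects: X23.
2 steps out: X18, X27.
3 steps out: X20.
Not reachable from it: X19, X31, X4, X17.

X18, X20, X23, X27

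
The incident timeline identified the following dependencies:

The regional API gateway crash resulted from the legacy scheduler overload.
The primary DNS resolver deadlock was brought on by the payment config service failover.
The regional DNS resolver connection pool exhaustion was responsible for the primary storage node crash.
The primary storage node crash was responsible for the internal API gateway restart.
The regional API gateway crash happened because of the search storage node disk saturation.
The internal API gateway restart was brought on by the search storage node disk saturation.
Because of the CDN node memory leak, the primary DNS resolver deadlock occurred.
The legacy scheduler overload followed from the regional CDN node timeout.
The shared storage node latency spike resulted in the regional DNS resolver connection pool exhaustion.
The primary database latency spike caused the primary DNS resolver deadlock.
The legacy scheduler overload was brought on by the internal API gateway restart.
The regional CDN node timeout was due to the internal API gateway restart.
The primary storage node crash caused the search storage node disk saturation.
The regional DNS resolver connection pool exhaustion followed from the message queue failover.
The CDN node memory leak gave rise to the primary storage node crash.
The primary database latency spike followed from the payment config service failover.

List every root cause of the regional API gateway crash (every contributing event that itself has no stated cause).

Tracing upstream from the regional API gateway crash: the regional API gateway crash ← the search storage node disk saturation ← the primary storage node crash ← the CDN node memory leak.
A separate upstream branch: the regional API gateway crash ← the search storage node disk saturation ← the primary storage node crash ← the regional DNS resolver connection pool exhaustion ← the shared storage node latency spike.
A separate upstream branch: the regional API gateway crash ← the search storage node disk saturation ← the primary storage node crash ← the regional DNS resolver connection pool exhaustion ← the message queue failover.
Each of those chain origins has no stated cause.

the CDN node memory leak, the message queue failover, the shared storage node latency spike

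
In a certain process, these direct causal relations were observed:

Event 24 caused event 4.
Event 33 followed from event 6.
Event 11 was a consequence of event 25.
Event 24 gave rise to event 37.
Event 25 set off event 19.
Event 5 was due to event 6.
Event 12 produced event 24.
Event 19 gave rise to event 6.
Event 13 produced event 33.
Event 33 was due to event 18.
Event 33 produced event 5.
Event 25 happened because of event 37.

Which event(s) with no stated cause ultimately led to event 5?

event 12, event 13, event 18

Tracing upstream from event 5: event 5 ← event 6 ← event 19 ← event 25 ← event 37 ← event 24 ← event 12.
A separate upstream branch: event 5 ← event 33 ← event 13.
A separate upstream branch: event 5 ← event 33 ← event 18.
Each of those chain origins has no stated cause.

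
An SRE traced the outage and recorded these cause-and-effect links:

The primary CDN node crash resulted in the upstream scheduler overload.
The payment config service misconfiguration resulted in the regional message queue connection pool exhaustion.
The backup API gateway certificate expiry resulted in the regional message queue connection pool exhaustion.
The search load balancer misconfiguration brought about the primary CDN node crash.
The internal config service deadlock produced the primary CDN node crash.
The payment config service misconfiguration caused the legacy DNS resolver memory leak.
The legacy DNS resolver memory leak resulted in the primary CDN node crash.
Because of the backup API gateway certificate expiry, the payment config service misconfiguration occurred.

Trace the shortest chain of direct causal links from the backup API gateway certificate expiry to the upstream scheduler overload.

the backup API gateway certificate expiry → the payment config service misconfiguration
the payment config service misconfiguration → the legacy DNS resolver memory leak
the legacy DNS resolver memory leak → the primary CDN node crash
the primary CDN node crash → the upstream scheduler overload
Length: 4 steps.

the backup API gateway certificate expiry → the payment config service misconfiguration → the legacy DNS resolver memory leak → the primary CDN node crash → the upstream scheduler overload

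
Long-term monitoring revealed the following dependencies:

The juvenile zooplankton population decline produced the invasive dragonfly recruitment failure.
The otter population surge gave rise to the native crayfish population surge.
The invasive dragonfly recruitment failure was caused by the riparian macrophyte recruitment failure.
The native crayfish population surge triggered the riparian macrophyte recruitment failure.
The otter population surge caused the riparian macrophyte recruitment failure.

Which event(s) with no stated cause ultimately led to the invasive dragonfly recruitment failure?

the juvenile zooplankton population decline, the otter population surge

Tracing upstream from the invasive dragonfly recruitment failure: the invasive dragonfly recruitment failure ← the riparian macrophyte recruitment failure ← the otter population surge.
A separate upstream branch: the invasive dragonfly recruitment failure ← the juvenile zooplankton population decline.
Each of those chain origins has no stated cause.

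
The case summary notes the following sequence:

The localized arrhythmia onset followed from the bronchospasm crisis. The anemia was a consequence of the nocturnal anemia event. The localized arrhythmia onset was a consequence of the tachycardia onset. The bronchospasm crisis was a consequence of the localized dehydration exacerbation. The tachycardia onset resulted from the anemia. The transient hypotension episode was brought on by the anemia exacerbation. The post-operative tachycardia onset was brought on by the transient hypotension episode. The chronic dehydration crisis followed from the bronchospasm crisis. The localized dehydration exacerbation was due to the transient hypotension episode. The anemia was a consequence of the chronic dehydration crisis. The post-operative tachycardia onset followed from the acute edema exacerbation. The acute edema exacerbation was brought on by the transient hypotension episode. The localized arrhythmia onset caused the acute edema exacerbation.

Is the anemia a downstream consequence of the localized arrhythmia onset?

No

The localized arrhythmia onset leads to the acute edema exacerbation, the post-operative tachycardia onset; the anemia is not among them.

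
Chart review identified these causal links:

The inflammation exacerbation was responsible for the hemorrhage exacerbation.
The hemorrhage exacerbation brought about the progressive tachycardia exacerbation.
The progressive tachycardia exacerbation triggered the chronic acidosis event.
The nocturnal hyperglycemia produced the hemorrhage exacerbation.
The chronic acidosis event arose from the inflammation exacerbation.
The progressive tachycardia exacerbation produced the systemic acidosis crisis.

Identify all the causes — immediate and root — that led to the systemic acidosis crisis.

the hemorrhage exacerbation, the inflammation exacerbation, the nocturnal hyperglycemia, the progressive tachycardia exacerbation

Immediate cause of the systemic acidosis crisis: the progressive tachycardia exacerbation.
Further upstream: the inflammation exacerbation, the hemorrhage exacerbation, the nocturnal hyperglycemia.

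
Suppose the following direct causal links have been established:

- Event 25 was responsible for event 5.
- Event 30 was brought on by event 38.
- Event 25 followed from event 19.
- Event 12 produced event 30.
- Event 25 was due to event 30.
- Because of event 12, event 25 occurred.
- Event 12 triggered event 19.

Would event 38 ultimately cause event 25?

There is a causal chain: event 38 → event 30 → event 25.

Yes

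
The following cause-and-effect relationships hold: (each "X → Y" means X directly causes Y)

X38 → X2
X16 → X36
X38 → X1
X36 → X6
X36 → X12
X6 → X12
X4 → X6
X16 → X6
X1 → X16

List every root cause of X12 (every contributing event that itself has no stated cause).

Tracing upstream from X12: X12 ← X6 ← X4.
A separate upstream branch: X12 ← X36 ← X16 ← X1 ← X38.
Each of those chain origins has no stated cause.

X38, X4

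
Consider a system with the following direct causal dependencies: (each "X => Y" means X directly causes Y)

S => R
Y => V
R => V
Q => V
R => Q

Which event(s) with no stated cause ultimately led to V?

Tracing upstream from V: V ← R ← S.
A separate upstream branch: V ← Y.
Each of those chain origins has no stated cause.

S, Y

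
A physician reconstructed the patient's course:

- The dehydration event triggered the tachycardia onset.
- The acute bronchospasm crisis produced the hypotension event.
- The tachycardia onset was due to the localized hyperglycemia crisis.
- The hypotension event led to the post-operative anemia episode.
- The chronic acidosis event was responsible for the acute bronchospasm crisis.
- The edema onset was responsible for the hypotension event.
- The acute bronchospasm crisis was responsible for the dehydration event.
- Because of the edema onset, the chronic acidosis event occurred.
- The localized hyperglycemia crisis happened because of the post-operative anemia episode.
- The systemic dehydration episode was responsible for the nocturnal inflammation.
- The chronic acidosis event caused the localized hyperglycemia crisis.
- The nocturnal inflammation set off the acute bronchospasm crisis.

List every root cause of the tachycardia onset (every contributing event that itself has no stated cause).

Tracing upstream from the tachycardia onset: the tachycardia onset ← the dehydration event ← the acute bronchospasm crisis ← the nocturnal inflammation ← the systemic dehydration episode.
A separate upstream branch: the tachycardia onset ← the localized hyperglycemia crisis ← the chronic acidosis event ← the edema onset.
Each of those chain origins has no stated cause.

the edema onset, the systemic dehydration episode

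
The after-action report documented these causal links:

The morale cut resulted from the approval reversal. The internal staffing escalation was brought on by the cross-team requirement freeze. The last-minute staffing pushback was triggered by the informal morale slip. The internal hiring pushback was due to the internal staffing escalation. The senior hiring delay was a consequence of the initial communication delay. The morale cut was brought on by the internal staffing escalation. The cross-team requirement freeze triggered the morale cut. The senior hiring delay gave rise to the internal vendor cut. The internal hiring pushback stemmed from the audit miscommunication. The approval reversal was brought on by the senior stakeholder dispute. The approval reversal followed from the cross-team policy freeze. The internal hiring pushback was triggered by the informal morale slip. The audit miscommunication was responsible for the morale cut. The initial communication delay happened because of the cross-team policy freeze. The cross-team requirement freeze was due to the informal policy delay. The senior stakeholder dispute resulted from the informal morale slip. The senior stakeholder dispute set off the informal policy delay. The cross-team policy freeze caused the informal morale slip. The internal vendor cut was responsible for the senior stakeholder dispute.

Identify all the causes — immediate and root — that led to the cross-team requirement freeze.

the cross-team policy freeze, the informal morale slip, the informal policy delay, the initial communication delay, the internal vendor cut, the senior hiring delay, the senior stakeholder dispute

Immediate cause of the cross-team requirement freeze: the informal policy delay.
Further upstream: the cross-team policy freeze, the informal morale slip, the initial communication delay, the senior hiring delay, the internal vendor cut, the senior stakeholder dispute.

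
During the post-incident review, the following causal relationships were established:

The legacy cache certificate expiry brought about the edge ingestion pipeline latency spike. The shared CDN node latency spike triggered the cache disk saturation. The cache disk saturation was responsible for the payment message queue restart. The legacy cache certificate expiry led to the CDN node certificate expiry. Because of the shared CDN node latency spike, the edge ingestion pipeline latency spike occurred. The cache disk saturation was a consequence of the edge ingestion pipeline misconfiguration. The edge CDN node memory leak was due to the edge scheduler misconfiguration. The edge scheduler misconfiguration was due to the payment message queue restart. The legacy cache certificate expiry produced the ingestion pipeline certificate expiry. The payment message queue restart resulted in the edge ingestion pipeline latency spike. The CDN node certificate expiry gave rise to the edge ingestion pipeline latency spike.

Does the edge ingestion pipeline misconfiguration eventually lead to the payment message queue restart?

There is a causal chain: the edge ingestion pipeline misconfiguration → the cache disk saturation → the payment message queue restart.

Yes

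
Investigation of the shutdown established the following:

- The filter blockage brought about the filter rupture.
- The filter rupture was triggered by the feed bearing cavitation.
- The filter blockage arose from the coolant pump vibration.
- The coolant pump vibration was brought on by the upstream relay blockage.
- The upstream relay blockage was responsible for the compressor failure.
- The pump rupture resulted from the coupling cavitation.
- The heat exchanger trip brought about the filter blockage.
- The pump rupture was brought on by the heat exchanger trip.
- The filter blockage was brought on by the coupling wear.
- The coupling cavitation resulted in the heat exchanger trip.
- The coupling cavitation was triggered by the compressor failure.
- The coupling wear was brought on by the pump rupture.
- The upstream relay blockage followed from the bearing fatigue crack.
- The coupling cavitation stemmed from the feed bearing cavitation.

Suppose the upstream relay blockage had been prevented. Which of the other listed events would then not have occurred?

the compressor failure, the coolant pump vibration

Downstream of the upstream relay blockage: the compressor failure, the coolant pump vibration, the coupling cavitation, the heat exchanger trip, the pump rupture, the coupling wear, the filter blockage, the filter rupture.
Of those, still caused via another path: the coupling cavitation, the heat exchanger trip, the pump rupture, the coupling wear, the filter blockage, the filter rupture.
The remainder have no surviving cause.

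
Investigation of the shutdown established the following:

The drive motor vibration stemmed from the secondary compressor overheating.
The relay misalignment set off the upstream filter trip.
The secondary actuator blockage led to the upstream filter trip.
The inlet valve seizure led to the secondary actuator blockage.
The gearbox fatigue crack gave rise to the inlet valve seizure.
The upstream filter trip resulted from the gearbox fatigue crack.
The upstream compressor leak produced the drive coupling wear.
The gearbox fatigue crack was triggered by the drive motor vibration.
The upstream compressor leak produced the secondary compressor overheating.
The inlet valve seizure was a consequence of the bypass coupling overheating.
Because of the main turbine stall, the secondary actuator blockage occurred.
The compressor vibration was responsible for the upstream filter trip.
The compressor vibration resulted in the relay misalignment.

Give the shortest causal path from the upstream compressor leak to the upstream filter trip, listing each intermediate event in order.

the upstream compressor leak → the secondary compressor overheating
the secondary compressor overheating → the drive motor vibration
the drive motor vibration → the gearbox fatigue crack
the gearbox fatigue crack → the upstream filter trip
Length: 4 steps.

the upstream compressor leak → the secondary compressor overheating → the drive motor vibration → the gearbox fatigue crack → the upstream filter trip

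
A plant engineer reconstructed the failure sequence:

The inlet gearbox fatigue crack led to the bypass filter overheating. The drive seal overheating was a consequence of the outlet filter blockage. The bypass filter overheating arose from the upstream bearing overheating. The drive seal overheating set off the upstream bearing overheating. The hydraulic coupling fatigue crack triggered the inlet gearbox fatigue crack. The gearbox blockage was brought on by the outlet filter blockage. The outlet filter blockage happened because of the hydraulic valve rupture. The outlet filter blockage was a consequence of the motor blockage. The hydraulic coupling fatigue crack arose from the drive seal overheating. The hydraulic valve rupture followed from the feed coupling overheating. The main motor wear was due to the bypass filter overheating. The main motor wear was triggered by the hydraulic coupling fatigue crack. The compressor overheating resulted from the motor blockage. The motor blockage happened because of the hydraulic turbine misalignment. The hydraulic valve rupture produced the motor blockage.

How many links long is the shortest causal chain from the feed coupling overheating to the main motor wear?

Shortest chain: the feed coupling overheating → the hydraulic valve rupture → the outlet filter blockage → the drive seal overheating → the hydraulic coupling fatigue crack → the main motor wear.

5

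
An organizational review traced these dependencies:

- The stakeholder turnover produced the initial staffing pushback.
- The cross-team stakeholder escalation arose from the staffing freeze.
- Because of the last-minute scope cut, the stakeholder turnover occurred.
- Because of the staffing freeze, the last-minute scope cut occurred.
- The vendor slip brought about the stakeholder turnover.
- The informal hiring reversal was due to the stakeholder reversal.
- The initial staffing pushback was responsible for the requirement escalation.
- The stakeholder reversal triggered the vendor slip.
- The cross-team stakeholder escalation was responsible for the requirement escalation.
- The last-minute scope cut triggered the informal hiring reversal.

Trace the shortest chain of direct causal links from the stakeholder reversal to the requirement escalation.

the stakeholder reversal → the vendor slip → the stakeholder turnover → the initial staffing pushback → the requirement escalation

the stakeholder reversal → the vendor slip
the vendor slip → the stakeholder turnover
the stakeholder turnover → the initial staffing pushback
the initial staffing pushback → the requirement escalation
Length: 4 steps.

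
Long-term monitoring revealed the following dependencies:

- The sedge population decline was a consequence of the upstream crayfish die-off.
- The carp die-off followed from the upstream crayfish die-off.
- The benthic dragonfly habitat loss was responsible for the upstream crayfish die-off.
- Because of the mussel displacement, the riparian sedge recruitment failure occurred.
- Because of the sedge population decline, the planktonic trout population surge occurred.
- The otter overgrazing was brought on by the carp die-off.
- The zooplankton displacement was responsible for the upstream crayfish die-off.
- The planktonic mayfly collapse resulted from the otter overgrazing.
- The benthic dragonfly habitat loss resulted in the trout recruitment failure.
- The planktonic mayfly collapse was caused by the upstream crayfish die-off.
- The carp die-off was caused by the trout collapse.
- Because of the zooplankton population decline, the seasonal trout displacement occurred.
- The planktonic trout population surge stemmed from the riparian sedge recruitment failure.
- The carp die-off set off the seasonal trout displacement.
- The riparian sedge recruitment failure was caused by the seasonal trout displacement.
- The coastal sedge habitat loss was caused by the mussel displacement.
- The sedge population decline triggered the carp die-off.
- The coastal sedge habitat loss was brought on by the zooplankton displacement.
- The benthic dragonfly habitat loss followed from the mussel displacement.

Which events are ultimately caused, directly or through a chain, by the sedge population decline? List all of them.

the carp die-off, the otter overgrazing, the planktonic mayfly collapse, the planktonic trout population surge, the riparian sedge recruitment failure, the seasonal trout displacement

Direct effects: the carp die-off, the planktonic trout population surge.
2 steps out: the otter overgrazing, the seasonal trout displacement.
3 steps out: the riparian sedge recruitment failure, the planktonic mayfly collapse.
Not reachable from it: the zooplankton displacement, the mussel displacement, the benthic dragonfly habitat loss, the upstream crayfish die-off, the zooplankton population decline, the trout recruitment failure, the trout collapse, the coastal sedge habitat loss.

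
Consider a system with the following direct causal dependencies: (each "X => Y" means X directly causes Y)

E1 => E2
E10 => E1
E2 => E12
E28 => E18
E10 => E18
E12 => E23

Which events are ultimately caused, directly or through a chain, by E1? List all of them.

E12, E2, E23

Direct effects: E2.
2 steps out: E12.
3 steps out: E23.
Not reachable from it: E10, E18, E28.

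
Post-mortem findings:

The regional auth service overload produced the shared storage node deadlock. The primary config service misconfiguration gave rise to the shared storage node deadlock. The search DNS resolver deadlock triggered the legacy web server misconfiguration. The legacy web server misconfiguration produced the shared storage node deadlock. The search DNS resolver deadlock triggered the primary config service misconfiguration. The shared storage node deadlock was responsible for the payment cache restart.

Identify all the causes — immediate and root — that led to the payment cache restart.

Immediate cause of the payment cache restart: the shared storage node deadlock.
Further upstream: the search DNS resolver deadlock, the primary config service misconfiguration, the legacy web server misconfiguration, the regional auth service overload.

the legacy web server misconfiguration, the primary config service misconfiguration, the regional auth service overload, the search DNS resolver deadlock, the shared storage node deadlock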